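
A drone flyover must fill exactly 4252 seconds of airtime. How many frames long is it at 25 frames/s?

106300 frames

Frames = 4252 × 25 = 106300.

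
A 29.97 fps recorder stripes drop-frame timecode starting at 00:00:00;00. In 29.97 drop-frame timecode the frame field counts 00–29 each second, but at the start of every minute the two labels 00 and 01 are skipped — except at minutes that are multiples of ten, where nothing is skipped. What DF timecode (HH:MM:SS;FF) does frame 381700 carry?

Each 10-minute DF block holds 10 × 60 × 30 − 9 × 2 = 17982 frames. 381700 ÷ 17982 → 21 full blocks, remainder 4078.
Within the partial block the first minute is 1800 frames and each further minute 1798, so 2 further minute boundaries passed. Total skipped labels = 18 × 21 + 2 × 2 = 382.
Non-drop label index = 381700 + 382 = 382082; at 30 labels/s that is 03:32:16:02, i.e. DF 03:32:16;02.

03:32:16;02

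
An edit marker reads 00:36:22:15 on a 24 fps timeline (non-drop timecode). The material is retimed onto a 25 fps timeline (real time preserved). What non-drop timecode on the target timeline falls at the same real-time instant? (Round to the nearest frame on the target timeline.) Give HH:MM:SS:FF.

Source frame index: (0×3600 + 36×60 + 22) × 24 + 15 = 52383.
Real time: 52383 / (24) = 17461/8 s.
Target frame: (17461/8) × (25) = 436525/8 ≈ 54565.625 → 54566.
At 25 labels/s: frame 54566 → 00:36:22:16.

00:36:22:16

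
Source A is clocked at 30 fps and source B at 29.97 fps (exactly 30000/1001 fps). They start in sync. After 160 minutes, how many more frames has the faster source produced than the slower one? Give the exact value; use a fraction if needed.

288000/1001 frames

160 min = 9600 s.
A emits 30 × 9600 = 288000 frames; B emits 30000/1001 × 9600 = 288000000/1001.
Difference = 288000/1001 frames (≈ 287.7123); B is behind A.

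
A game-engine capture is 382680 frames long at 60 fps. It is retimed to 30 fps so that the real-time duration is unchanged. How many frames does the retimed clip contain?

191340 frames

Target frames = source frames × (target rate / source rate) = 382680 × (30)/(60) = 382680 × 1/2 = 191340.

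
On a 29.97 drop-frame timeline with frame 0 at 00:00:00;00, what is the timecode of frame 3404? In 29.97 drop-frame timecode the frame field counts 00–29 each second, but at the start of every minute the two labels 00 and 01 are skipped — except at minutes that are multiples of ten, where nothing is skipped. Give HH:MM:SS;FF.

00:01:53;16

Ten DF minutes hold 17982 frames, so frame 3404 lies in block 0 (frames 0–17981) with 3404 frames into that block.
The block's first minute is 1800 frames and the rest 1798 each; 3404 frames reaches minute 1, so 0 × 18 + 1 × 2 = 2 labels have been skipped so far.
Adding those back, label number 3404 + 2 = 3406 at 30 labels/s is 113 s + 16 f = 0 h 1 min 53 s frame 16, i.e. 00:01:53;16.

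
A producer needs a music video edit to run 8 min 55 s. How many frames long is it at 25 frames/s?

8 min 55 s = 535 s.
Frames = 535 × 25 = 13375.

13375 frames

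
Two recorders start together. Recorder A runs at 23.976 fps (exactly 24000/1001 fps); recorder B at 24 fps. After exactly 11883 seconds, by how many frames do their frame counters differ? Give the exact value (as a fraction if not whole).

285192/1001 frames

A emits 24000/1001 × 11883 = 285192000/1001 frames; B emits 24 × 11883 = 285192.
Difference = 285192/1001 frames (≈ 284.9071); B is ahead of A.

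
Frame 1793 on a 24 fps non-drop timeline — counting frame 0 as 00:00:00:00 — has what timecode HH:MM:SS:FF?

1793 ÷ 24 = 74 full seconds, remainder 17 frames.
74 s = 0 h 1 min 14 s.
Timecode: 00:01:14:17.

00:01:14:17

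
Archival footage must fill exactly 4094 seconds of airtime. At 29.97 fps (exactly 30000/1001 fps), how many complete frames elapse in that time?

122697 frames

Frames = 4094 × 30000/1001 = 122820000/1001 ≈ 122697.3027.
Complete frames: 122697.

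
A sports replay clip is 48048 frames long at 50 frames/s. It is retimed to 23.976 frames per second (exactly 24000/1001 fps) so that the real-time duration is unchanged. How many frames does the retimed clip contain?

23040 frames

Target frames = source frames × (target rate / source rate) = 48048 × (24000/1001)/(50) = 48048 × 480/1001 = 23040.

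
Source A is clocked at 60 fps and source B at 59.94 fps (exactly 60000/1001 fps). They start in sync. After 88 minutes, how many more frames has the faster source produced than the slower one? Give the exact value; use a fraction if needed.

28800/91 frames

88 min = 5280 s.
A emits 60 × 5280 = 316800 frames; B emits 60000/1001 × 5280 = 28800000/91.
Difference = 28800/91 frames (≈ 316.4835); B is behind A.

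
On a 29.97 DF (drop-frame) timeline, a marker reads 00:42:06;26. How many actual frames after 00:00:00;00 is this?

Complete 10-minute blocks: 4, each 17982 frames → 71928.
Remaining 2 whole minutes in the current block: 1800 + 1 × 1798 = 3598 frames.
Within the current minute: 6 × 30 + 26 − 2 = 204 (labels ;00/;01 skipped at this minute). Total = 71928 + 3598 + 204 = 75730.

75730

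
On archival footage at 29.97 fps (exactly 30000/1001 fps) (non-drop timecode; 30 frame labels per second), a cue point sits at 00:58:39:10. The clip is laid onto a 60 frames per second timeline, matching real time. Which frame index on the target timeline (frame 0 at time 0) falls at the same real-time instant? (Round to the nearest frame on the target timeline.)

frame 211371

Source frame index: (0×3600 + 58×60 + 39) × 30 + 10 = 105580.
Real time: 105580 / (30000/1001) = 5284279/1500 s.
Target frame: (5284279/1500) × (60) = 5284279/25 ≈ 211371.160 → 211371.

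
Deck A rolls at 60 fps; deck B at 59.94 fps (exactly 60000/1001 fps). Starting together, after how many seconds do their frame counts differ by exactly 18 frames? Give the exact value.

The gap grows by |60000/1001 − 60| = 60/1001 frames per second.
Time for a 18-frame gap: 18 ÷ (60/1001) = 300.3 s.

300.3 seconds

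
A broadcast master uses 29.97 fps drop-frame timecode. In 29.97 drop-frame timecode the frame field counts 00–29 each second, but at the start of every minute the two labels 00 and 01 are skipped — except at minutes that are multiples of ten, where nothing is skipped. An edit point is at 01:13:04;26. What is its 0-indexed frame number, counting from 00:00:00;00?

Complete 10-minute blocks: 7, each 17982 frames → 125874.
Remaining 3 whole minutes in the current block: 1800 + 2 × 1798 = 5396 frames.
Within the current minute: 4 × 30 + 26 − 2 = 144 (labels ;00/;01 skipped at this minute). Total = 125874 + 5396 + 144 = 131414.

131414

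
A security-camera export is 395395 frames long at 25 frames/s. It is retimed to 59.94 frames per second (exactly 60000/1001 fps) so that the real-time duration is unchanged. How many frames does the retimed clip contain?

Target frames = source frames × (target rate / source rate) = 395395 × (60000/1001)/(25) = 395395 × 2400/1001 = 948000.

948000 frames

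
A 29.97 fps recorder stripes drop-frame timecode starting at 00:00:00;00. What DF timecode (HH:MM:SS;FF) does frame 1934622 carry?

Each 10-minute DF block holds 10 × 60 × 30 − 9 × 2 = 17982 frames. 1934622 ÷ 17982 → 107 full blocks, remainder 10548.
Within the partial block the first minute is 1800 frames and each further minute 1798, so 5 further minute boundaries passed. Total skipped labels = 18 × 107 + 2 × 5 = 1936.
Non-drop label index = 1934622 + 1936 = 1936558; at 30 labels/s that is 17:55:51:28, i.e. DF 17:55:51;28.

17:55:51;28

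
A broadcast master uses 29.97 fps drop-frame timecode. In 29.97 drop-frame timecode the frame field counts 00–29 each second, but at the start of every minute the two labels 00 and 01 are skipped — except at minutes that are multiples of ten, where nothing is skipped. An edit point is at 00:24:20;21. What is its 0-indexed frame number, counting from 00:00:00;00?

Complete 10-minute blocks: 2, each 17982 frames → 35964.
Remaining 4 whole minutes in the current block: 1800 + 3 × 1798 = 7194 frames.
Within the current minute: 20 × 30 + 21 − 2 = 619 (labels ;00/;01 skipped at this minute). Total = 35964 + 7194 + 619 = 43777.

43777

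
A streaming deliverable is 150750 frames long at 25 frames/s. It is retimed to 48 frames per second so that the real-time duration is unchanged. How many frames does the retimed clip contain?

Target frames = source frames × (target rate / source rate) = 150750 × (48)/(25) = 150750 × 48/25 = 289440.

289440 frames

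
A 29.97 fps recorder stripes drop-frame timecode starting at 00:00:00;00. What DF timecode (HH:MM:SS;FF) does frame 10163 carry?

Each 10-minute DF block holds 10 × 60 × 30 − 9 × 2 = 17982 frames. 10163 ÷ 17982 → 0 full blocks, remainder 10163.
Within the partial block the first minute is 1800 frames and each further minute 1798, so 5 further minute boundaries passed. Total skipped labels = 18 × 0 + 2 × 5 = 10.
Non-drop label index = 10163 + 10 = 10173; at 30 labels/s that is 00:05:39:03, i.e. DF 00:05:39;03.

00:05:39;03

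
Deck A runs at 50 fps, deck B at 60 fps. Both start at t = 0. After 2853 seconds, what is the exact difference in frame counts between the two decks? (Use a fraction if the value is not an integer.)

28530 frames

A emits 50 × 2853 = 142650 frames; B emits 60 × 2853 = 171180.
Difference = 28530 frames; B is ahead of A.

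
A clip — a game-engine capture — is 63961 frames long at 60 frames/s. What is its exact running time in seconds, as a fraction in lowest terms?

63961/60 seconds

Running time = 63961 ÷ (60) = 63961 × 1/60 = 63961/60 s.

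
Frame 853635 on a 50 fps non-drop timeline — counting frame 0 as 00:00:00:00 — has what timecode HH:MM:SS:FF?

04:44:32:35

853635 ÷ 50 = 17072 full seconds, remainder 35 frames.
17072 s = 4 h 44 min 32 s.
Timecode: 04:44:32:35.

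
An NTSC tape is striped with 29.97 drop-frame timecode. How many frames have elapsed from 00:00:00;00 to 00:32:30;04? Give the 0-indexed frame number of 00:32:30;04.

Complete 10-minute blocks: 3, each 17982 frames → 53946.
Remaining 2 whole minutes in the current block: 1800 + 1 × 1798 = 3598 frames.
Within the current minute: 30 × 30 + 4 − 2 = 902 (labels ;00/;01 skipped at this minute). Total = 53946 + 3598 + 902 = 58446.

58446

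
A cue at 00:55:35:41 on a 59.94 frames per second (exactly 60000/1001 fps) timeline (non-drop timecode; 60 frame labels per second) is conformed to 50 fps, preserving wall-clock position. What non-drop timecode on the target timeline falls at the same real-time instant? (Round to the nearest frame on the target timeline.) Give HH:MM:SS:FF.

00:55:39:01

Source frame index: (0×3600 + 55×60 + 35) × 60 + 41 = 200141.
Real time: 200141 / (60000/1001) = 200341141/60000 s.
Target frame: (200341141/60000) × (50) = 200341141/1200 ≈ 166950.951 → 166951.
At 50 labels/s: frame 166951 → 00:55:39:01.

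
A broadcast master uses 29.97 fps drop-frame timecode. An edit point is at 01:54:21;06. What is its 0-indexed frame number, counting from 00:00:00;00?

205630

Complete 10-minute blocks: 11, each 17982 frames → 197802.
Remaining 4 whole minutes in the current block: 1800 + 3 × 1798 = 7194 frames.
Within the current minute: 21 × 30 + 6 − 2 = 634 (labels ;00/;01 skipped at this minute). Total = 197802 + 7194 + 634 = 205630.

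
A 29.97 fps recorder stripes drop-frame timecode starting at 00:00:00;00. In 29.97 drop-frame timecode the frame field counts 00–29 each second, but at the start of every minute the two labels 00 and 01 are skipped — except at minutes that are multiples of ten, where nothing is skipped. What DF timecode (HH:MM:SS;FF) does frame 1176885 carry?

Ten DF minutes hold 17982 frames, so frame 1176885 lies in block 65 (frames 1168830–1186811) with 8055 frames into that block.
The block's first minute is 1800 frames and the rest 1798 each; 8055 frames reaches minute 4, so 65 × 18 + 4 × 2 = 1178 labels have been skipped so far.
Adding those back, label number 1176885 + 1178 = 1178063 at 30 labels/s is 39268 s + 23 f = 10 h 54 min 28 s frame 23, i.e. 10:54:28;23.

10:54:28;23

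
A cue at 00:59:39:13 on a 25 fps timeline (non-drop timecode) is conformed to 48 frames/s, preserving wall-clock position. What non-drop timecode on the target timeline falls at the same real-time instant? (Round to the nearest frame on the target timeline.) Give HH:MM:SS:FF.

00:59:39:25

Source frame index: (0×3600 + 59×60 + 39) × 25 + 13 = 89488.
Real time: 89488 / (25) = 89488/25 s.
Target frame: (89488/25) × (48) = 4295424/25 ≈ 171816.960 → 171817.
At 48 labels/s: frame 171817 → 00:59:39:25.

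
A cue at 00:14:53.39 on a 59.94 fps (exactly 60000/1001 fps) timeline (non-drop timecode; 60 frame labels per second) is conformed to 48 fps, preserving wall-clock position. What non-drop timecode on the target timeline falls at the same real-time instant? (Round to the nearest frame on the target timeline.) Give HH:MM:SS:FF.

00:14:54:26

Source frame index: (0×3600 + 14×60 + 53) × 60 + 39 = 53619.
Real time: 53619 / (60000/1001) = 17890873/20000 s.
Target frame: (17890873/20000) × (48) = 53672619/1250 ≈ 42938.095 → 42938.
At 48 labels/s: frame 42938 → 00:14:54:26.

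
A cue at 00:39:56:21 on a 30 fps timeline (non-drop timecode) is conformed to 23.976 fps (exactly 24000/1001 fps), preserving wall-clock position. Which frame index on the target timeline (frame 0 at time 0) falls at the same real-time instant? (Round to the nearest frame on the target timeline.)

frame 57463

Source frame index: (0×3600 + 39×60 + 56) × 30 + 21 = 71901.
Real time: 71901 / (30) = 23967/10 s.
Target frame: (23967/10) × (24000/1001) = 57520800/1001 ≈ 57463.337 → 57463.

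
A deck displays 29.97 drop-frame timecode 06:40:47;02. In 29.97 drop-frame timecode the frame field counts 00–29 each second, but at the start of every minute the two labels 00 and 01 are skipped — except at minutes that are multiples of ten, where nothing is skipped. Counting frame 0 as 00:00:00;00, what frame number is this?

Complete 10-minute blocks: 40, each 17982 frames → 719280.
Remaining 0 whole minutes in the current block: 0 frames.
Within the current minute: 47 × 30 + 2 = 1412. Total = 719280 + 0 + 1412 = 720692.

720692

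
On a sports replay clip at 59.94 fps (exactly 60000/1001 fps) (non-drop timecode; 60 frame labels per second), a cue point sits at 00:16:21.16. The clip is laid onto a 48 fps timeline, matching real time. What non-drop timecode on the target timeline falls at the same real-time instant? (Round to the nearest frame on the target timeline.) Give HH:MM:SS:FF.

Source frame index: (0×3600 + 16×60 + 21) × 60 + 16 = 58876.
Real time: 58876 / (60000/1001) = 14733719/15000 s.
Target frame: (14733719/15000) × (48) = 29467438/625 ≈ 47147.901 → 47148.
At 48 labels/s: frame 47148 → 00:16:22:12.

00:16:22:12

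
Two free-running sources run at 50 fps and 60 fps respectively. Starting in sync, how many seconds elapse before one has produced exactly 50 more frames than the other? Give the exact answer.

The gap grows by |60 − 50| = 10 frames per second.
Time for a 50-frame gap: 50 ÷ (10) = 5 s.

5 seconds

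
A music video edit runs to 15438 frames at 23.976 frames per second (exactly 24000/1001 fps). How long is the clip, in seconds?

643.89325 seconds

Running time = 15438 / (24000/1001) = 643.89325 s.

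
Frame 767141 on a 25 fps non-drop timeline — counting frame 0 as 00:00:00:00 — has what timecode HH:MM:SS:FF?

767141 ÷ 25 = 30685 full seconds, remainder 16 frames.
30685 s = 8 h 31 min 25 s.
Timecode: 08:31:25:16.

08:31:25:16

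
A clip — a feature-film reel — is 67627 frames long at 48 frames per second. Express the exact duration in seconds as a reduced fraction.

67627/48 seconds

Running time = 67627 ÷ (48) = 67627 × 1/48 = 67627/48 s.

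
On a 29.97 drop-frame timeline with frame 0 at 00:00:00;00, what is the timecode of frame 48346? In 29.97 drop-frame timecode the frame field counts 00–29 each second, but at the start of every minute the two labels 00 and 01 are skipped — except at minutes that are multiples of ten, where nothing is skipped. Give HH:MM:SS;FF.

00:26:53;04

Each 10-minute DF block holds 10 × 60 × 30 − 9 × 2 = 17982 frames. 48346 ÷ 17982 → 2 full blocks, remainder 12382.
Within the partial block the first minute is 1800 frames and each further minute 1798, so 6 further minute boundaries passed. Total skipped labels = 18 × 2 + 2 × 6 = 48.
Non-drop label index = 48346 + 48 = 48394; at 30 labels/s that is 00:26:53:04, i.e. DF 00:26:53;04.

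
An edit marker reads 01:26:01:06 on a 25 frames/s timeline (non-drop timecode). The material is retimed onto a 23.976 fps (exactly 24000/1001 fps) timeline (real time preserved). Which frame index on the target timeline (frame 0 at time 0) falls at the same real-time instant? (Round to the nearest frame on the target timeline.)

frame 123746

Source frame index: (1×3600 + 26×60 + 1) × 25 + 6 = 129031.
Real time: 129031 / (25) = 129031/25 s.
Target frame: (129031/25) × (24000/1001) = 17695680/143 ≈ 123746.014 → 123746.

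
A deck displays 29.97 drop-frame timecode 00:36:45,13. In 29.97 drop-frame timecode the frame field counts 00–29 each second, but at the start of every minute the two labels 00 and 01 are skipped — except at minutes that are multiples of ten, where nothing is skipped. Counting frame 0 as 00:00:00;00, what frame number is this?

66097

Complete 10-minute blocks: 3, each 17982 frames → 53946.
Remaining 6 whole minutes in the current block: 1800 + 5 × 1798 = 10790 frames.
Within the current minute: 45 × 30 + 13 − 2 = 1361 (labels ;00/;01 skipped at this minute). Total = 53946 + 10790 + 1361 = 66097.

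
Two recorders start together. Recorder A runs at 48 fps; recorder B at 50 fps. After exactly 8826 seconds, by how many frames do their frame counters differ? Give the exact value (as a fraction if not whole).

17652 frames

A emits 48 × 8826 = 423648 frames; B emits 50 × 8826 = 441300.
Difference = 17652 frames; B is ahead of A.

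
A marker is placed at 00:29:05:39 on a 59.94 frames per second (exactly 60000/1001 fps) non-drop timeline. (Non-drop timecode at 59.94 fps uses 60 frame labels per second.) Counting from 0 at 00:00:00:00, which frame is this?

frame 104739

Total seconds to the label: (0 × 3600 + 29 × 60 + 5) = 1745.
Frame index = 1745 × 60 + 39 = 104739.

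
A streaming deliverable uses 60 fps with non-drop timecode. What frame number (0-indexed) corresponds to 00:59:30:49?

frame 214249

Total seconds to the label: (0 × 3600 + 59 × 60 + 30) = 3570.
Frame index = 3570 × 60 + 49 = 214249.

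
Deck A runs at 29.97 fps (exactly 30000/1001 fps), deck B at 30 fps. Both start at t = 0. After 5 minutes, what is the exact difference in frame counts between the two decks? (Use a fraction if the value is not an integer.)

9000/1001 frames

5 min = 300 s.
A emits 30000/1001 × 300 = 9000000/1001 frames; B emits 30 × 300 = 9000.
Difference = 9000/1001 frames (≈ 8.9910); B is ahead of A.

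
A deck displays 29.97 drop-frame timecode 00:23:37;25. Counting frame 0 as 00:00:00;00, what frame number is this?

42493

As if non-drop at 30 labels/s: (0 × 3600 + 23 × 60 + 37) × 30 + 25 = 42535.
Minute boundaries passed: 23; those not divisible by 10: 23 − 2 = 21; dropped labels = 2 × 21 = 42.
Actual frame index = 42535 − 42 = 42493.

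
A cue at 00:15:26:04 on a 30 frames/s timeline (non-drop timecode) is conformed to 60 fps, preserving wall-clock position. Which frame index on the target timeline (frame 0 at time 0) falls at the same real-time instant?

Source frame index: (0×3600 + 15×60 + 26) × 30 + 4 = 27784.
Real time: 27784 / (30) = 13892/15 s.
Target frame: (13892/15) × (60) = 55568.

frame 55568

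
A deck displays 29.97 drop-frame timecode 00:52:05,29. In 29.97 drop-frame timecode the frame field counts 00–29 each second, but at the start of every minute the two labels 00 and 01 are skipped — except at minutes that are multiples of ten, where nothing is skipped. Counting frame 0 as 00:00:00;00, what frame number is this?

As if non-drop at 30 labels/s: (0 × 3600 + 52 × 60 + 5) × 30 + 29 = 93779.
Minute boundaries passed: 52; those not divisible by 10: 52 − 5 = 47; dropped labels = 2 × 47 = 94.
Actual frame index = 93779 − 94 = 93685.

93685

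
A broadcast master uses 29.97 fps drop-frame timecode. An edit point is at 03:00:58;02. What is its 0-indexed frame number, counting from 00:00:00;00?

Complete 10-minute blocks: 18, each 17982 frames → 323676.
Remaining 0 whole minutes in the current block: 0 frames.
Within the current minute: 58 × 30 + 2 = 1742. Total = 323676 + 0 + 1742 = 325418.

325418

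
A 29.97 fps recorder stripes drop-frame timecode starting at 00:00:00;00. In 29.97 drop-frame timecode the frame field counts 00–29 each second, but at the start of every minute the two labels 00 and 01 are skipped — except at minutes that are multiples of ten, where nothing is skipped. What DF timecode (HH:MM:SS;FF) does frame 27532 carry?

00:15:18;20

Each 10-minute DF block holds 10 × 60 × 30 − 9 × 2 = 17982 frames. 27532 ÷ 17982 → 1 full block, remainder 9550.
Within the partial block the first minute is 1800 frames and each further minute 1798, so 5 further minute boundaries passed. Total skipped labels = 18 × 1 + 2 × 5 = 28.
Non-drop label index = 27532 + 28 = 27560; at 30 labels/s that is 00:15:18:20, i.e. DF 00:15:18;20.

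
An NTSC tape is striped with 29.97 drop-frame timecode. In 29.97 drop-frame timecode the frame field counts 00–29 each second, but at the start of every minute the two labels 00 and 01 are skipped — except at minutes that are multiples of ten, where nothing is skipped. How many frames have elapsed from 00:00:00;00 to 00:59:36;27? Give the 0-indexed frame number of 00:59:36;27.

As if non-drop at 30 labels/s: (0 × 3600 + 59 × 60 + 36) × 30 + 27 = 107307.
Minute boundaries passed: 59; those not divisible by 10: 59 − 5 = 54; dropped labels = 2 × 54 = 108.
Actual frame index = 107307 − 108 = 107199.

107199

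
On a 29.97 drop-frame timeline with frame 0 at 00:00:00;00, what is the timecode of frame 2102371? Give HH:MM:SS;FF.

Ten DF minutes hold 17982 frames, so frame 2102371 lies in block 116 (frames 2085912–2103893) with 16459 frames into that block.
The block's first minute is 1800 frames and the rest 1798 each; 16459 frames reaches minute 9, so 116 × 18 + 9 × 2 = 2106 labels have been skipped so far.
Adding those back, label number 2102371 + 2106 = 2104477 at 30 labels/s is 70149 s + 7 f = 19 h 29 min 9 s frame 7, i.e. 19:29:09;07.

19:29:09;07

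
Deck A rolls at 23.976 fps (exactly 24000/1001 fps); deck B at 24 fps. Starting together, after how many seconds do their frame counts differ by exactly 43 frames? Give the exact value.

43043/24 seconds

The gap grows by |24 − 24000/1001| = 24/1001 frames per second.
Time for a 43-frame gap: 43 ÷ (24/1001) = 43043/24 s.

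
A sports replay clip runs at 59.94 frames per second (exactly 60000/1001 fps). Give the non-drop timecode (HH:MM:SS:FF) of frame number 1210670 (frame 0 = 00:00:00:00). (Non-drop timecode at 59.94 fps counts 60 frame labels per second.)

1210670 ÷ 60 = 20177 full seconds, remainder 50 frames.
20177 s = 5 h 36 min 17 s.
Timecode: 05:36:17:50.

05:36:17:50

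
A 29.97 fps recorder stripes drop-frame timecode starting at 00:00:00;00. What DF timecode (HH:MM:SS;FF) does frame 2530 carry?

Ten DF minutes hold 17982 frames, so frame 2530 lies in block 0 (frames 0–17981) with 2530 frames into that block.
The block's first minute is 1800 frames and the rest 1798 each; 2530 frames reaches minute 1, so 0 × 18 + 1 × 2 = 2 labels have been skipped so far.
Adding those back, label number 2530 + 2 = 2532 at 30 labels/s is 84 s + 12 f = 0 h 1 min 24 s frame 12, i.e. 00:01:24;12.

00:01:24;12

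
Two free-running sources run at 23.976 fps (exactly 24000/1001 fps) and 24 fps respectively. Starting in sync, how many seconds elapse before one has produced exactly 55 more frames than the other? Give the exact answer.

55055/24 seconds

The gap grows by |24 − 24000/1001| = 24/1001 frames per second.
Time for a 55-frame gap: 55 ÷ (24/1001) = 55055/24 s.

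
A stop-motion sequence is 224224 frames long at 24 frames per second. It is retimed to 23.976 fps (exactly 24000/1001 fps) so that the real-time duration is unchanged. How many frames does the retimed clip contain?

224000 frames

Target frames = source frames × (target rate / source rate) = 224224 × (24000/1001)/(24) = 224224 × 1000/1001 = 224000.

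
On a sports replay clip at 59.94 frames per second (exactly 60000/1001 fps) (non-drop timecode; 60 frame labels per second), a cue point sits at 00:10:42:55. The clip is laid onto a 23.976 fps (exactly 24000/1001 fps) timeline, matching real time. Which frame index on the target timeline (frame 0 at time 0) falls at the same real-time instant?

frame 15430

Source frame index: (0×3600 + 10×60 + 42) × 60 + 55 = 38575.
Real time: 38575 / (60000/1001) = 1544543/2400 s.
Target frame: (1544543/2400) × (24000/1001) = 15430.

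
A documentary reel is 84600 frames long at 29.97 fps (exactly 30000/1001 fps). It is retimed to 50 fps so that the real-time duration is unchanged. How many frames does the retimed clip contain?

Target frames = source frames × (target rate / source rate) = 84600 × (50)/(30000/1001) = 84600 × 1001/600 = 141141.

141141 frames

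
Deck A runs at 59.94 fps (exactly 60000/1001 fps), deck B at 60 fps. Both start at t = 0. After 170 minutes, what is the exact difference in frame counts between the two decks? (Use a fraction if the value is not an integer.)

170 min = 10200 s.
A emits 60000/1001 × 10200 = 612000000/1001 frames; B emits 60 × 10200 = 612000.
Difference = 612000/1001 frames (≈ 611.3886); B is ahead of A.

612000/1001 frames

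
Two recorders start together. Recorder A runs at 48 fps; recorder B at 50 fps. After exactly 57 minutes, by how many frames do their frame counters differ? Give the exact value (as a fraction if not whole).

6840 frames

57 min = 3420 s.
A emits 48 × 3420 = 164160 frames; B emits 50 × 3420 = 171000.
Difference = 6840 frames; B is ahead of A.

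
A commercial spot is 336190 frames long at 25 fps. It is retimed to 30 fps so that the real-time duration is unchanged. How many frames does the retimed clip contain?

403428 frames

Target frames = source frames × (target rate / source rate) = 336190 × (30)/(25) = 336190 × 6/5 = 403428.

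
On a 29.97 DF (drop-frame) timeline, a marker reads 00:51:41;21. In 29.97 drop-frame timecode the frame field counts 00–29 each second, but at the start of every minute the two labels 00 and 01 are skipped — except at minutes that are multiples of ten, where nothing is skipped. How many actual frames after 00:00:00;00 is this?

As if non-drop at 30 labels/s: (0 × 3600 + 51 × 60 + 41) × 30 + 21 = 93051.
Minute boundaries passed: 51; those not divisible by 10: 51 − 5 = 46; dropped labels = 2 × 46 = 92.
Actual frame index = 93051 − 92 = 92959.

92959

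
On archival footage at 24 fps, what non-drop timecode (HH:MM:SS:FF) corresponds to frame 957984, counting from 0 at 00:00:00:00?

11:05:16:00

957984 ÷ 24 = 39916 full seconds, remainder 0 frames.
39916 s = 11 h 5 min 16 s.
Timecode: 11:05:16:00.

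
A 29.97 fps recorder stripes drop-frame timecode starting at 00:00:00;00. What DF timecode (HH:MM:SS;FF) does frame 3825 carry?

Ten DF minutes hold 17982 frames, so frame 3825 lies in block 0 (frames 0–17981) with 3825 frames into that block.
The block's first minute is 1800 frames and the rest 1798 each; 3825 frames reaches minute 2, so 0 × 18 + 2 × 2 = 4 labels have been skipped so far.
Adding those back, label number 3825 + 4 = 3829 at 30 labels/s is 127 s + 19 f = 0 h 2 min 7 s frame 19, i.e. 00:02:07;19.

00:02:07;19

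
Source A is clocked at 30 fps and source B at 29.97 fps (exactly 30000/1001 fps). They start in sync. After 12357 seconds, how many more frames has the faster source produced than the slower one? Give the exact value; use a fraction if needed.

370710/1001 frames

A emits 30 × 12357 = 370710 frames; B emits 30000/1001 × 12357 = 370710000/1001.
Difference = 370710/1001 frames (≈ 370.3397); B is behind A.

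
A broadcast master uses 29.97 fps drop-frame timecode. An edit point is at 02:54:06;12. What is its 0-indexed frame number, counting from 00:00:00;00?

313078

Complete 10-minute blocks: 17, each 17982 frames → 305694.
Remaining 4 whole minutes in the current block: 1800 + 3 × 1798 = 7194 frames.
Within the current minute: 6 × 30 + 12 − 2 = 190 (labels ;00/;01 skipped at this minute). Total = 305694 + 7194 + 190 = 313078.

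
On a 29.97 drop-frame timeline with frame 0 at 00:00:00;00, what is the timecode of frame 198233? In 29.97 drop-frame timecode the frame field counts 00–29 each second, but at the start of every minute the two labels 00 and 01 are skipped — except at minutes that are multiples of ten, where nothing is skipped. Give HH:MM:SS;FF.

Each 10-minute DF block holds 10 × 60 × 30 − 9 × 2 = 17982 frames. 198233 ÷ 17982 → 11 full blocks, remainder 431.
Within the partial block the first minute is 1800 frames and each further minute 1798, so 0 further minute boundaries passed. Total skipped labels = 18 × 11 + 2 × 0 = 198.
Non-drop label index = 198233 + 198 = 198431; at 30 labels/s that is 01:50:14:11, i.e. DF 01:50:14;11.

01:50:14;11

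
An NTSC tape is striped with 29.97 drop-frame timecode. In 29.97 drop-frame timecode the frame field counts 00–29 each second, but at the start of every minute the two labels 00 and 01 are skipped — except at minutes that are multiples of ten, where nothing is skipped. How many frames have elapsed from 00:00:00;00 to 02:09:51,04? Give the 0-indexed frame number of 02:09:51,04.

Complete 10-minute blocks: 12, each 17982 frames → 215784.
Remaining 9 whole minutes in the current block: 1800 + 8 × 1798 = 16184 frames.
Within the current minute: 51 × 30 + 4 − 2 = 1532 (labels ;00/;01 skipped at this minute). Total = 215784 + 16184 + 1532 = 233500.

233500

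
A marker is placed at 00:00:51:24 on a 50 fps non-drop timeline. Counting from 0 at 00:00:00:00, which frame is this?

Total seconds to the label: (0 × 3600 + 0 × 60 + 51) = 51.
Frame index = 51 × 50 + 24 = 2574.

frame 2574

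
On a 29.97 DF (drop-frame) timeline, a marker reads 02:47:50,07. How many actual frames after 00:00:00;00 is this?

301805

As if non-drop at 30 labels/s: (2 × 3600 + 47 × 60 + 50) × 30 + 7 = 302107.
Minute boundaries passed: 167; those not divisible by 10: 167 − 16 = 151; dropped labels = 2 × 151 = 302.
Actual frame index = 302107 − 302 = 301805.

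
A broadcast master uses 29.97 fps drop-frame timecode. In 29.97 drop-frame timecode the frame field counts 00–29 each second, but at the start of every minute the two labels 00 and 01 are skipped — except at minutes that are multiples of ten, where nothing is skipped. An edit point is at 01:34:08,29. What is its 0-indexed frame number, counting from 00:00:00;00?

169299

Complete 10-minute blocks: 9, each 17982 frames → 161838.
Remaining 4 whole minutes in the current block: 1800 + 3 × 1798 = 7194 frames.
Within the current minute: 8 × 30 + 29 − 2 = 267 (labels ;00/;01 skipped at this minute). Total = 161838 + 7194 + 267 = 169299.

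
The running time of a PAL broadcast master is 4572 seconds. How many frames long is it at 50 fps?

Frames = 4572 × 50 = 228600.

228600 frames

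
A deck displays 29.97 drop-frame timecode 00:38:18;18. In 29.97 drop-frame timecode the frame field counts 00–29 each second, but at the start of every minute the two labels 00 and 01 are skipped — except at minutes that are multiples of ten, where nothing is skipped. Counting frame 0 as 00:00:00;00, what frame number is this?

68888

Complete 10-minute blocks: 3, each 17982 frames → 53946.
Remaining 8 whole minutes in the current block: 1800 + 7 × 1798 = 14386 frames.
Within the current minute: 18 × 30 + 18 − 2 = 556 (labels ;00/;01 skipped at this minute). Total = 53946 + 14386 + 556 = 68888.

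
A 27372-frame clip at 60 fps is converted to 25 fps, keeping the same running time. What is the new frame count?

Target frames = source frames × (target rate / source rate) = 27372 × (25)/(60) = 27372 × 5/12 = 11405.

11405 frames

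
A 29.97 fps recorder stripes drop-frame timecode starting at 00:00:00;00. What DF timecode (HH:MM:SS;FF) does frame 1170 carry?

Ten DF minutes hold 17982 frames, so frame 1170 lies in block 0 (frames 0–17981) with 1170 frames into that block.
The block's first minute is 1800 frames and the rest 1798 each; 1170 frames reaches minute 0, so 0 × 18 + 0 × 2 = 0 labels have been skipped so far.
Adding those back, label number 1170 + 0 = 1170 at 30 labels/s is 39 s + 0 f = 0 h 0 min 39 s frame 0, i.e. 00:00:39;00.

00:00:39;00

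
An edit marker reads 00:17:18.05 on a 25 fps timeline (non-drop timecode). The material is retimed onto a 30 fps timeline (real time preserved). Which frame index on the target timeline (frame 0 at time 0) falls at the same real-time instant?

Source frame index: (0×3600 + 17×60 + 18) × 25 + 5 = 25955.
Real time: 25955 / (25) = 5191/5 s.
Target frame: (5191/5) × (30) = 31146.

frame 31146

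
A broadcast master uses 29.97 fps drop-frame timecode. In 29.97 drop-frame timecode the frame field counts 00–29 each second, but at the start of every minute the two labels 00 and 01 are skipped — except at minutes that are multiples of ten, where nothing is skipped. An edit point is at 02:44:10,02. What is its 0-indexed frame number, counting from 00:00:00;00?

As if non-drop at 30 labels/s: (2 × 3600 + 44 × 60 + 10) × 30 + 2 = 295502.
Minute boundaries passed: 164; those not divisible by 10: 164 − 16 = 148; dropped labels = 2 × 148 = 296.
Actual frame index = 295502 − 296 = 295206.

295206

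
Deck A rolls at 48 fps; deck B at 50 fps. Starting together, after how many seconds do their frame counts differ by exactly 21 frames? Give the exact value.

The gap grows by |50 − 48| = 2 frames per second.
Time for a 21-frame gap: 21 ÷ (2) = 10.5 s.

10.5 seconds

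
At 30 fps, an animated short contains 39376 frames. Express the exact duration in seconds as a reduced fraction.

Running time = 39376 ÷ (30) = 39376 × 1/30 = 19688/15 s.

19688/15 seconds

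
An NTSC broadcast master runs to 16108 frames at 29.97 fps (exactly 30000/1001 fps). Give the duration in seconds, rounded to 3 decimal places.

Running time = 16108 × 1001/30000 = 4031027/7500 s ≈ 537.470 s.

537.470 seconds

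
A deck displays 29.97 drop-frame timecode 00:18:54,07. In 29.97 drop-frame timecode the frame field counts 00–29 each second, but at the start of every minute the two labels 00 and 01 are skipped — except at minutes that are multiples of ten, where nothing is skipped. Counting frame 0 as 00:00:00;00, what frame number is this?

33993

As if non-drop at 30 labels/s: (0 × 3600 + 18 × 60 + 54) × 30 + 7 = 34027.
Minute boundaries passed: 18; those not divisible by 10: 18 − 1 = 17; dropped labels = 2 × 17 = 34.
Actual frame index = 34027 − 34 = 33993.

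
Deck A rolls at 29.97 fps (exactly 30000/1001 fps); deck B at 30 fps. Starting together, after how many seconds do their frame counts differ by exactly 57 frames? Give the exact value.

The gap grows by |30 − 30000/1001| = 30/1001 frames per second.
Time for a 57-frame gap: 57 ÷ (30/1001) = 1901.9 s.

1901.9 seconds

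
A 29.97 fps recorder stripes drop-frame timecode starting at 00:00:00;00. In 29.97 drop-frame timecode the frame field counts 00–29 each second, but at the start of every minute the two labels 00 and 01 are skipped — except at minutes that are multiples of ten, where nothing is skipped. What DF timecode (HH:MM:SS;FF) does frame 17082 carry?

Ten DF minutes hold 17982 frames, so frame 17082 lies in block 0 (frames 0–17981) with 17082 frames into that block.
The block's first minute is 1800 frames and the rest 1798 each; 17082 frames reaches minute 9, so 0 × 18 + 9 × 2 = 18 labels have been skipped so far.
Adding those back, label number 17082 + 18 = 17100 at 30 labels/s is 570 s + 0 f = 0 h 9 min 30 s frame 0, i.e. 00:09:30;00.

00:09:30;00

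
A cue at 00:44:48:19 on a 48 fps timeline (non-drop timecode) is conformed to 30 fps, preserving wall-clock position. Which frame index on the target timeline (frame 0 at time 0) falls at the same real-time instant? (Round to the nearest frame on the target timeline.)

frame 80652

Source frame index: (0×3600 + 44×60 + 48) × 48 + 19 = 129043.
Real time: 129043 / (48) = 129043/48 s.
Target frame: (129043/48) × (30) = 645215/8 ≈ 80651.875 → 80652.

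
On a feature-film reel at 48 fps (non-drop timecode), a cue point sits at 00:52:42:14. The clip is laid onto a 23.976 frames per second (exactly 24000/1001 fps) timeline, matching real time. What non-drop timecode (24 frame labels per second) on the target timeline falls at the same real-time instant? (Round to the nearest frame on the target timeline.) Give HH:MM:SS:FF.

Source frame index: (0×3600 + 52×60 + 42) × 48 + 14 = 151790.
Real time: 151790 / (48) = 75895/24 s.
Target frame: (75895/24) × (24000/1001) = 75895000/1001 ≈ 75819.181 → 75819.
At 24 labels/s: frame 75819 → 00:52:39:03.

00:52:39:03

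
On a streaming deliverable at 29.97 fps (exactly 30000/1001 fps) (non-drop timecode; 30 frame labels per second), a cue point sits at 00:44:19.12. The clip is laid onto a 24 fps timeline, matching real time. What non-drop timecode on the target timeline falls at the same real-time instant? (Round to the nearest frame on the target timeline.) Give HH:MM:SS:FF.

00:44:22:01

Source frame index: (0×3600 + 44×60 + 19) × 30 + 12 = 79782.
Real time: 79782 / (30000/1001) = 13310297/5000 s.
Target frame: (13310297/5000) × (24) = 39930891/625 ≈ 63889.426 → 63889.
At 24 labels/s: frame 63889 → 00:44:22:01.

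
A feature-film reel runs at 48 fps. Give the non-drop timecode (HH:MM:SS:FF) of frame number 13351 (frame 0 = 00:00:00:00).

13351 ÷ 48 = 278 full seconds, remainder 7 frames.
278 s = 0 h 4 min 38 s.
Timecode: 00:04:38:07.

00:04:38:07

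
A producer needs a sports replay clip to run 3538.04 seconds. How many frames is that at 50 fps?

176902 frames

Frames = 3538.04 × 50 = 176902.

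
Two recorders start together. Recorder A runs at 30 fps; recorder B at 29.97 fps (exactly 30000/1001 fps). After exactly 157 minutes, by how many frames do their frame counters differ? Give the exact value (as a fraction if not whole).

282600/1001 frames

157 min = 9420 s.
A emits 30 × 9420 = 282600 frames; B emits 30000/1001 × 9420 = 282600000/1001.
Difference = 282600/1001 frames (≈ 282.3177); B is behind A.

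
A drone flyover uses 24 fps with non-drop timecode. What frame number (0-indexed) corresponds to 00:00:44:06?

Total seconds to the label: (0 × 3600 + 0 × 60 + 44) = 44.
Frame index = 44 × 24 + 6 = 1062.

1062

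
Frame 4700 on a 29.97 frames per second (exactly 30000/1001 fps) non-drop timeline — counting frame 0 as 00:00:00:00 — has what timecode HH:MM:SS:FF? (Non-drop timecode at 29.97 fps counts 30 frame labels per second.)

4700 ÷ 30 = 156 full seconds, remainder 20 frames.
156 s = 0 h 2 min 36 s.
Timecode: 00:02:36:20.

00:02:36:20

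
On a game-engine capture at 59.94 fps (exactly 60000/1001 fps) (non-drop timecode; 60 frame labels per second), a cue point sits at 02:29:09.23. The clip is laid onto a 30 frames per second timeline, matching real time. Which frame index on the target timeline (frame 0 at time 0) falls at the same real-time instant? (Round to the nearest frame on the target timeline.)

Source frame index: (2×3600 + 29×60 + 9) × 60 + 23 = 536963.
Real time: 536963 / (60000/1001) = 537499963/60000 s.
Target frame: (537499963/60000) × (30) = 537499963/2000 ≈ 268749.981 → 268750.

frame 268750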